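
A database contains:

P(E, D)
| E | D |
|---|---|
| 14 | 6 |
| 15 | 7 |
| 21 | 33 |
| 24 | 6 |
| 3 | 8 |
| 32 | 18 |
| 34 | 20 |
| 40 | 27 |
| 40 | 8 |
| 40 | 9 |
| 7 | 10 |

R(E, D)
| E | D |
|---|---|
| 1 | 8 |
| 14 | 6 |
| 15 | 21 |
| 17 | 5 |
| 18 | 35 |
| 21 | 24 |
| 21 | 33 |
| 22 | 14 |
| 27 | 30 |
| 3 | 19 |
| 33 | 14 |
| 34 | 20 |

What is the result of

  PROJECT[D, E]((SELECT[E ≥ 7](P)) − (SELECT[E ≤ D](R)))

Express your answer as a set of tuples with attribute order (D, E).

{(10, 7), (18, 32), (20, 34), (27, 40), (6, 14), (6, 24), (7, 15), (8, 40), (9, 40)}

Apply σ_{E ≥ 7}; surviving tuples: {(14, 6), (15, 7), (21, 33), (24, 6), (32, 18), (34, 20), (40, 27), (40, 8), (40, 9), (7, 10)}
Apply σ_{E ≤ D}; surviving tuples: {(1, 8), (15, 21), (18, 35), (21, 24), (21, 33), (27, 30), (3, 19)}
Difference: {(14, 6), (15, 7), (21, 33), (24, 6), (32, 18), (34, 20), (40, 27), (40, 8), (40, 9), (7, 10)} with {(1, 8), (15, 21), (18, 35), (21, 24), (21, 33), (27, 30), (3, 19)} → {(14, 6), (15, 7), (24, 6), (32, 18), (34, 20), (40, 27), (40, 8), (40, 9), (7, 10)}
π_{D, E} gives {(10, 7), (18, 32), (20, 34), (27, 40), (6, 14), (6, 24), (7, 15), (8, 40), (9, 40)}.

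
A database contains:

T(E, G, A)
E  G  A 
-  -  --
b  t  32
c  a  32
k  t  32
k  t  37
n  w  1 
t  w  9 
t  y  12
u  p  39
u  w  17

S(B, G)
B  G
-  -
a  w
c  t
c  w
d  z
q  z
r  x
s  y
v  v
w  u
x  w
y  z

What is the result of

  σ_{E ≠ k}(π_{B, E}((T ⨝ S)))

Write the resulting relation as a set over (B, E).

{(a, n), (a, t), (a, u), (c, b), (c, n), (c, t), (c, u), (s, t), (x, n), (x, t), (x, u)}

Joining T and S on G yields {(b, t, 32, c), (k, t, 32, c), (k, t, 37, c), (n, w, 1, a), (n, w, 1, c), (n, w, 1, x), (t, w, 9, a), (t, w, 9, c), (t, w, 9, x), (t, y, 12, s), (u, w, 17, a), (u, w, 17, c), (u, w, 17, x)}.
Keep only column(s) B, E (1 duplicate(s) eliminated): {(a, n), (a, t), (a, u), (c, b), (c, k), (c, n), (c, t), (c, u), (s, t), (x, n), (x, t), (x, u)}
Filtering on E ≠ k leaves {(a, n), (a, t), (a, u), (c, b), (c, n), (c, t), (c, u), (s, t), (x, n), (x, t), (x, u)}.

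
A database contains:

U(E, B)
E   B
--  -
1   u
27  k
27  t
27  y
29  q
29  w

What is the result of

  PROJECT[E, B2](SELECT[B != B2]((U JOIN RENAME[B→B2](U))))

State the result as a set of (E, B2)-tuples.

ρ[B→B2]: schema becomes (E, B2); tuples unchanged.
Natural join on E: {(1, u, u), (27, k, k), (27, k, t), (27, k, y), (27, t, k), (27, t, t), (27, t, y), (27, y, k), (27, y, t), (27, y, y), (29, q, q), (29, q, w), (29, w, q), (29, w, w)}
Apply σ_{B != B2}; surviving tuples: {(27, k, t), (27, k, y), (27, t, k), (27, t, y), (27, y, k), (27, y, t), (29, q, w), (29, w, q)}
π_{E, B2} gives {(27, k), (27, t), (27, y), (29, q), (29, w)} (3 duplicate(s) eliminated).

{(27, k), (27, t), (27, y), (29, q), (29, w)}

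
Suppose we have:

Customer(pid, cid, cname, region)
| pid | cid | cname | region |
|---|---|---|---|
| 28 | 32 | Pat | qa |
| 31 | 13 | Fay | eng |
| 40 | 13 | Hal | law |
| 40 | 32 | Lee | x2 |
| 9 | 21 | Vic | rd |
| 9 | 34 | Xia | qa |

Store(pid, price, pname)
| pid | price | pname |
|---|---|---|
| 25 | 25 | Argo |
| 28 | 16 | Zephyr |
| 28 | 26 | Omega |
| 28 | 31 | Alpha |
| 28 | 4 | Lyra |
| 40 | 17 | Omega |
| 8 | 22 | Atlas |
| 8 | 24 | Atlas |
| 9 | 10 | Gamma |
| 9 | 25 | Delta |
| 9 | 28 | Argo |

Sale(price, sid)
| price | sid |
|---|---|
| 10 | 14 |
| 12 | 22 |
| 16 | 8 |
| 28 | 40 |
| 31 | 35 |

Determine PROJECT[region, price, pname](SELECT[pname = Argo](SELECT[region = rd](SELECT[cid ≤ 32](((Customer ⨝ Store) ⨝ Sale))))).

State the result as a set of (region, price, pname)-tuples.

{(rd, 28, Argo)}

Joining Customer and Store on pid yields {(28, 32, Pat, qa, 16, Zephyr), (28, 32, Pat, qa, 26, Omega), (28, 32, Pat, qa, 31, Alpha), (28, 32, Pat, qa, 4, Lyra), (40, 13, Hal, law, 17, Omega), (40, 32, Lee, x2, 17, Omega), (9, 21, Vic, rd, 10, Gamma), (9, 21, Vic, rd, 25, Delta), (9, 21, Vic, rd, 28, Argo), (9, 34, Xia, qa, 10, Gamma), (9, 34, Xia, qa, 25, Delta), (9, 34, Xia, qa, 28, Argo)}.
Joining (Customer ⨝ Store) and Sale on price yields {(28, 32, Pat, qa, 16, Zephyr, 8), (28, 32, Pat, qa, 31, Alpha, 35), (9, 21, Vic, rd, 10, Gamma, 14), (9, 21, Vic, rd, 28, Argo, 40), (9, 34, Xia, qa, 10, Gamma, 14), (9, 34, Xia, qa, 28, Argo, 40)}.
Filtering on cid ≤ 32 leaves {(28, 32, Pat, qa, 16, Zephyr, 8), (28, 32, Pat, qa, 31, Alpha, 35), (9, 21, Vic, rd, 10, Gamma, 14), (9, 21, Vic, rd, 28, Argo, 40)}.
Filtering on region = rd leaves {(9, 21, Vic, rd, 10, Gamma, 14), (9, 21, Vic, rd, 28, Argo, 40)}.
Filtering on pname = Argo leaves {(9, 21, Vic, rd, 28, Argo, 40)}.
Keep only column(s) region, price, pname: {(rd, 28, Argo)}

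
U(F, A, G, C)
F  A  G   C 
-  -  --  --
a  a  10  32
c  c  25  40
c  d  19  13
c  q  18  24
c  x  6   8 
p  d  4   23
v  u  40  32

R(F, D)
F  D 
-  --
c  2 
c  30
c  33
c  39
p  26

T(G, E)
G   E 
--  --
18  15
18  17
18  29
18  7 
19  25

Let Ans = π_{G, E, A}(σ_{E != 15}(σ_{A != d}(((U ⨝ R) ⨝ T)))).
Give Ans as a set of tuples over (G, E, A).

{(18, 17, q), (18, 29, q), (18, 7, q)}

U ⋈ R (natural join on F): {(c, c, 25, 40, 2), (c, c, 25, 40, 30), (c, c, 25, 40, 33), (c, c, 25, 40, 39), (c, d, 19, 13, 2), (c, d, 19, 13, 30), (c, d, 19, 13, 33), (c, d, 19, 13, 39), (c, q, 18, 24, 2), (c, q, 18, 24, 30), (c, q, 18, 24, 33), (c, q, 18, 24, 39), (c, x, 6, 8, 2), (c, x, 6, 8, 30), (c, x, 6, 8, 33), (c, x, 6, 8, 39), (p, d, 4, 23, 26)}
(U ⨝ R) ⋈ T (natural join on G): {(c, d, 19, 13, 2, 25), (c, d, 19, 13, 30, 25), (c, d, 19, 13, 33, 25), (c, d, 19, 13, 39, 25), (c, q, 18, 24, 2, 15), (c, q, 18, 24, 2, 17), (c, q, 18, 24, 2, 29), (c, q, 18, 24, 2, 7), (c, q, 18, 24, 30, 15), (c, q, 18, 24, 30, 17), (c, q, 18, 24, 30, 29), (c, q, 18, 24, 30, 7), (c, q, 18, 24, 33, 15), (c, q, 18, 24, 33, 17), (c, q, 18, 24, 33, 29), (c, q, 18, 24, 33, 7), (c, q, 18, 24, 39, 15), (c, q, 18, 24, 39, 17), (c, q, 18, 24, 39, 29), (c, q, 18, 24, 39, 7)}
Selection A != d: {(c, q, 18, 24, 2, 15), (c, q, 18, 24, 2, 17), (c, q, 18, 24, 2, 29), (c, q, 18, 24, 2, 7), (c, q, 18, 24, 30, 15), (c, q, 18, 24, 30, 17), (c, q, 18, 24, 30, 29), (c, q, 18, 24, 30, 7), (c, q, 18, 24, 33, 15), (c, q, 18, 24, 33, 17), (c, q, 18, 24, 33, 29), (c, q, 18, 24, 33, 7), (c, q, 18, 24, 39, 15), (c, q, 18, 24, 39, 17), (c, q, 18, 24, 39, 29), (c, q, 18, 24, 39, 7)}
Selection E != 15: {(c, q, 18, 24, 2, 17), (c, q, 18, 24, 2, 29), (c, q, 18, 24, 2, 7), (c, q, 18, 24, 30, 17), (c, q, 18, 24, 30, 29), (c, q, 18, 24, 30, 7), (c, q, 18, 24, 33, 17), (c, q, 18, 24, 33, 29), (c, q, 18, 24, 33, 7), (c, q, 18, 24, 39, 17), (c, q, 18, 24, 39, 29), (c, q, 18, 24, 39, 7)}
Projecting to G, E, A (9 duplicate(s) eliminated): {(18, 17, q), (18, 29, q), (18, 7, q)}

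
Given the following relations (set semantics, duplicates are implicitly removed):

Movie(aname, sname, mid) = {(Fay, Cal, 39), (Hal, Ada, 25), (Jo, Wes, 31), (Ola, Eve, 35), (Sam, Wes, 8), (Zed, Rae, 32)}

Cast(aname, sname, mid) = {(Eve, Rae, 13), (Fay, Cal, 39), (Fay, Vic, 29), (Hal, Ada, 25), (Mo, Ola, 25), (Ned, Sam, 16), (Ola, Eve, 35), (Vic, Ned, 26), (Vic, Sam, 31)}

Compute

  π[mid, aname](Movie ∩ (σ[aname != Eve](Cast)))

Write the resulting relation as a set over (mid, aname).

{(25, Hal), (35, Ola), (39, Fay)}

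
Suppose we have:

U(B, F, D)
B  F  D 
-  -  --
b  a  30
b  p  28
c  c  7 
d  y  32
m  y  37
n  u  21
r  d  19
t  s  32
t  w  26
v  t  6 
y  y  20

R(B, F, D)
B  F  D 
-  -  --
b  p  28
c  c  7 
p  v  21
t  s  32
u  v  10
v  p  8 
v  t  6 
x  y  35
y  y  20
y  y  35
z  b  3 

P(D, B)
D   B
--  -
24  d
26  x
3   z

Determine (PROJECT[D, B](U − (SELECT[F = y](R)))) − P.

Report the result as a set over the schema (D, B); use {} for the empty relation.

{(19, r), (21, n), (26, t), (28, b), (30, b), (32, d), (32, t), (37, m), (6, v), (7, c)}

Selection F = y: {(x, y, 35), (y, y, 20), (y, y, 35)}
Difference: {(b, a, 30), (b, p, 28), (c, c, 7), (d, y, 32), (m, y, 37), (n, u, 21), (r, d, 19), (t, s, 32), (t, w, 26), (v, t, 6), (y, y, 20)} with {(x, y, 35), (y, y, 20), (y, y, 35)} → {(b, a, 30), (b, p, 28), (c, c, 7), (d, y, 32), (m, y, 37), (n, u, 21), (r, d, 19), (t, s, 32), (t, w, 26), (v, t, 6)}
π[D, B]: project onto (D, B) → {(19, r), (21, n), (26, t), (28, b), (30, b), (32, d), (32, t), (37, m), (6, v), (7, c)}
Difference: {(19, r), (21, n), (26, t), (28, b), (30, b), (32, d), (32, t), (37, m), (6, v), (7, c)} with {(24, d), (26, x), (3, z)} → {(19, r), (21, n), (26, t), (28, b), (30, b), (32, d), (32, t), (37, m), (6, v), (7, c)}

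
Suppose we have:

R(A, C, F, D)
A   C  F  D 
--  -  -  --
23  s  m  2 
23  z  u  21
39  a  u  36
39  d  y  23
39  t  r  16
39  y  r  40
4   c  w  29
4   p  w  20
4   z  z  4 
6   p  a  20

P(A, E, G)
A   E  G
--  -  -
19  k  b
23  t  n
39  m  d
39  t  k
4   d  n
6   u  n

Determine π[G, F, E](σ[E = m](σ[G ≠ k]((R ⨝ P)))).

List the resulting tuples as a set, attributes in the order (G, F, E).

{(d, r, m), (d, u, m), (d, y, m)}

Joining R and P on A yields {(23, s, m, 2, t, n), (23, z, u, 21, t, n), (39, a, u, 36, m, d), (39, a, u, 36, t, k), (39, d, y, 23, m, d), (39, d, y, 23, t, k), (39, t, r, 16, m, d), (39, t, r, 16, t, k), (39, y, r, 40, m, d), (39, y, r, 40, t, k), (4, c, w, 29, d, n), (4, p, w, 20, d, n), (4, z, z, 4, d, n), (6, p, a, 20, u, n)}.
σ[G ≠ k]: keep tuples satisfying G ≠ k → {(23, s, m, 2, t, n), (23, z, u, 21, t, n), (39, a, u, 36, m, d), (39, d, y, 23, m, d), (39, t, r, 16, m, d), (39, y, r, 40, m, d), (4, c, w, 29, d, n), (4, p, w, 20, d, n), (4, z, z, 4, d, n), (6, p, a, 20, u, n)}
σ[E = m]: keep tuples satisfying E = m → {(39, a, u, 36, m, d), (39, d, y, 23, m, d), (39, t, r, 16, m, d), (39, y, r, 40, m, d)}
π[G, F, E]: project onto (G, F, E) (1 duplicate(s) eliminated) → {(d, r, m), (d, u, m), (d, y, m)}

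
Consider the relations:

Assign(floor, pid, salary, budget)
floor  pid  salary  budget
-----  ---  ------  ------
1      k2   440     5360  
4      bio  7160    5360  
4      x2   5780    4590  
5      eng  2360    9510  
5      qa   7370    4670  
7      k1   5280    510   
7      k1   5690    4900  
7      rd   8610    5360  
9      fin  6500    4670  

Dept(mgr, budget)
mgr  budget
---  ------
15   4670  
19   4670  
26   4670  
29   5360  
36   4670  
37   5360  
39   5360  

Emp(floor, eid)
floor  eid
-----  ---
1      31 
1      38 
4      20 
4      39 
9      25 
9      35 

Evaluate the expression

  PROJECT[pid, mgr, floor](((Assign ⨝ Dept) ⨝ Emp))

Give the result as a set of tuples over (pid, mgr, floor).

{(bio, 29, 4), (bio, 37, 4), (bio, 39, 4), (fin, 15, 9), (fin, 19, 9), (fin, 26, 9), (fin, 36, 9), (k2, 29, 1), (k2, 37, 1), (k2, 39, 1)}

Assign ⋈ Dept (natural join on budget): {(1, k2, 440, 5360, 29), (1, k2, 440, 5360, 37), (1, k2, 440, 5360, 39), (4, bio, 7160, 5360, 29), (4, bio, 7160, 5360, 37), (4, bio, 7160, 5360, 39), (5, qa, 7370, 4670, 15), (5, qa, 7370, 4670, 19), (5, qa, 7370, 4670, 26), (5, qa, 7370, 4670, 36), (7, rd, 8610, 5360, 29), (7, rd, 8610, 5360, 37), (7, rd, 8610, 5360, 39), (9, fin, 6500, 4670, 15), (9, fin, 6500, 4670, 19), (9, fin, 6500, 4670, 26), (9, fin, 6500, 4670, 36)}
(Assign ⨝ Dept) ⋈ Emp (natural join on floor): {(1, k2, 440, 5360, 29, 31), (1, k2, 440, 5360, 29, 38), (1, k2, 440, 5360, 37, 31), (1, k2, 440, 5360, 37, 38), (1, k2, 440, 5360, 39, 31), (1, k2, 440, 5360, 39, 38), (4, bio, 7160, 5360, 29, 20), (4, bio, 7160, 5360, 29, 39), (4, bio, 7160, 5360, 37, 20), (4, bio, 7160, 5360, 37, 39), (4, bio, 7160, 5360, 39, 20), (4, bio, 7160, 5360, 39, 39), (9, fin, 6500, 4670, 15, 25), (9, fin, 6500, 4670, 15, 35), (9, fin, 6500, 4670, 19, 25), (9, fin, 6500, 4670, 19, 35), (9, fin, 6500, 4670, 26, 25), (9, fin, 6500, 4670, 26, 35), (9, fin, 6500, 4670, 36, 25), (9, fin, 6500, 4670, 36, 35)}
Projecting to pid, mgr, floor (10 duplicate(s) eliminated): {(bio, 29, 4), (bio, 37, 4), (bio, 39, 4), (fin, 15, 9), (fin, 19, 9), (fin, 26, 9), (fin, 36, 9), (k2, 29, 1), (k2, 37, 1), (k2, 39, 1)}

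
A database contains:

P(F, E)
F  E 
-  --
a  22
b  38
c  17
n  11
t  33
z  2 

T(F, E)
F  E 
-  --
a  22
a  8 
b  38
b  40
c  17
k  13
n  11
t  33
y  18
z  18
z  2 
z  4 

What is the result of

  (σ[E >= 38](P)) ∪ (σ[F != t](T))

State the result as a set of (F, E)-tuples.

Apply σ_{E >= 38}; surviving tuples: {(b, 38)}
Apply σ_{F != t}; surviving tuples: {(a, 22), (a, 8), (b, 38), (b, 40), (c, 17), (k, 13), (n, 11), (y, 18), (z, 18), (z, 2), (z, 4)}
Union: {(b, 38)} with {(a, 22), (a, 8), (b, 38), (b, 40), (c, 17), (k, 13), (n, 11), (y, 18), (z, 18), (z, 2), (z, 4)} → {(a, 22), (a, 8), (b, 38), (b, 40), (c, 17), (k, 13), (n, 11), (y, 18), (z, 18), (z, 2), (z, 4)}

{(a, 22), (a, 8), (b, 38), (b, 40), (c, 17), (k, 13), (n, 11), (y, 18), (z, 18), (z, 2), (z, 4)}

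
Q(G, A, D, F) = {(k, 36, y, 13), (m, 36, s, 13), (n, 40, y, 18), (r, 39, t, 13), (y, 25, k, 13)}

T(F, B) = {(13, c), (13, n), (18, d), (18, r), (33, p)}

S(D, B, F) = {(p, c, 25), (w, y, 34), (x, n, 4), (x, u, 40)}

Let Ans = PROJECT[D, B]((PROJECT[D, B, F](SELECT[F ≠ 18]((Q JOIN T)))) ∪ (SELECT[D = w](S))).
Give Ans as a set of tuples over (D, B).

{(k, c), (k, n), (s, c), (s, n), (t, c), (t, n), (w, y), (y, c), (y, n)}

Natural join on F: {(k, 36, y, 13, c), (k, 36, y, 13, n), (m, 36, s, 13, c), (m, 36, s, 13, n), (n, 40, y, 18, d), (n, 40, y, 18, r), (r, 39, t, 13, c), (r, 39, t, 13, n), (y, 25, k, 13, c), (y, 25, k, 13, n)}
Apply σ_{F ≠ 18}; surviving tuples: {(k, 36, y, 13, c), (k, 36, y, 13, n), (m, 36, s, 13, c), (m, 36, s, 13, n), (r, 39, t, 13, c), (r, 39, t, 13, n), (y, 25, k, 13, c), (y, 25, k, 13, n)}
π[D, B, F]: project onto (D, B, F) → {(k, c, 13), (k, n, 13), (s, c, 13), (s, n, 13), (t, c, 13), (t, n, 13), (y, c, 13), (y, n, 13)}
Apply σ_{D = w}; surviving tuples: {(w, y, 34)}
Taking the union: {(k, c, 13), (k, n, 13), (s, c, 13), (s, n, 13), (t, c, 13), (t, n, 13), (w, y, 34), (y, c, 13), (y, n, 13)}
π[D, B]: project onto (D, B) → {(k, c), (k, n), (s, c), (s, n), (t, c), (t, n), (w, y), (y, c), (y, n)}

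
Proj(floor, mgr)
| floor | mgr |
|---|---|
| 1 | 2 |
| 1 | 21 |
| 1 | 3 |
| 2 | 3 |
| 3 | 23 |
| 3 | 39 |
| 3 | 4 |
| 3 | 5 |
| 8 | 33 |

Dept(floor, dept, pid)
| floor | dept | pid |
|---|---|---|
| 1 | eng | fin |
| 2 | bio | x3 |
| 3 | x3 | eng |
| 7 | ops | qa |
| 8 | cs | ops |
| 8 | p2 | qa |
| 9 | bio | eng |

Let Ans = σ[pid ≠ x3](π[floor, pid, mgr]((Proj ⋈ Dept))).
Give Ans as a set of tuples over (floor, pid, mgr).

{(1, fin, 2), (1, fin, 21), (1, fin, 3), (3, eng, 23), (3, eng, 39), (3, eng, 4), (3, eng, 5), (8, ops, 33), (8, qa, 33)}

Natural join on floor: {(1, 2, eng, fin), (1, 21, eng, fin), (1, 3, eng, fin), (2, 3, bio, x3), (3, 23, x3, eng), (3, 39, x3, eng), (3, 4, x3, eng), (3, 5, x3, eng), (8, 33, cs, ops), (8, 33, p2, qa)}
π[floor, pid, mgr]: project onto (floor, pid, mgr) → {(1, fin, 2), (1, fin, 21), (1, fin, 3), (2, x3, 3), (3, eng, 23), (3, eng, 39), (3, eng, 4), (3, eng, 5), (8, ops, 33), (8, qa, 33)}
Filtering on pid ≠ x3 leaves {(1, fin, 2), (1, fin, 21), (1, fin, 3), (3, eng, 23), (3, eng, 39), (3, eng, 4), (3, eng, 5), (8, ops, 33), (8, qa, 33)}.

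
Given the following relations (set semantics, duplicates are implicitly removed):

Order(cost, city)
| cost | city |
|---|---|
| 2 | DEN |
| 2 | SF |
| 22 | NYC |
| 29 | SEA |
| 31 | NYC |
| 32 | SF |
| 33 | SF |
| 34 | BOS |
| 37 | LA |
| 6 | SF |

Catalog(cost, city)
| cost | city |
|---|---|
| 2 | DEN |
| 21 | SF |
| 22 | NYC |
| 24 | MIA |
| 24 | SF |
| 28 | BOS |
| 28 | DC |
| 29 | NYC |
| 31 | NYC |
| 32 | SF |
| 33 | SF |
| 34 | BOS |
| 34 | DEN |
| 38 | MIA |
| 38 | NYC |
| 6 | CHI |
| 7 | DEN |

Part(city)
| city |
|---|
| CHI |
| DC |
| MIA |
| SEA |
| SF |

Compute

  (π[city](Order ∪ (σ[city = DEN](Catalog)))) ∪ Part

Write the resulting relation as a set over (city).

Selection city = DEN: {(2, DEN), (34, DEN), (7, DEN)}
Union: {(2, DEN), (2, SF), (22, NYC), (29, SEA), (31, NYC), (32, SF), (33, SF), (34, BOS), (37, LA), (6, SF)} with {(2, DEN), (34, DEN), (7, DEN)} → {(2, DEN), (2, SF), (22, NYC), (29, SEA), (31, NYC), (32, SF), (33, SF), (34, BOS), (34, DEN), (37, LA), (6, SF), (7, DEN)}
π[city]: project onto (city) (6 duplicate(s) eliminated) → {BOS, DEN, LA, NYC, SEA, SF}
Union: {BOS, DEN, LA, NYC, SEA, SF} with {CHI, DC, MIA, SEA, SF} → {BOS, CHI, DC, DEN, LA, MIA, NYC, SEA, SF}

{BOS, CHI, DC, DEN, LA, MIA, NYC, SEA, SF}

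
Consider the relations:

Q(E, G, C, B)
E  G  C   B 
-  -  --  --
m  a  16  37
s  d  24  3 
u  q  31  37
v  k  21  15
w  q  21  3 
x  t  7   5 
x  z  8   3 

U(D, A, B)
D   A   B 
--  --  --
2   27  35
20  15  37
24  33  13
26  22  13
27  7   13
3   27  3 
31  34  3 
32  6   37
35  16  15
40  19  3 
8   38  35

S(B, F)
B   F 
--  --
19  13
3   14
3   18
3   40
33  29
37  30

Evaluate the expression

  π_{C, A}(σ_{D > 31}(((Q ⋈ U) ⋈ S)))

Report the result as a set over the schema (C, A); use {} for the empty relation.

{(16, 6), (21, 19), (24, 19), (31, 6), (8, 19)}

Joining Q and U on B yields {(m, a, 16, 37, 20, 15), (m, a, 16, 37, 32, 6), (s, d, 24, 3, 3, 27), (s, d, 24, 3, 31, 34), (s, d, 24, 3, 40, 19), (u, q, 31, 37, 20, 15), (u, q, 31, 37, 32, 6), (v, k, 21, 15, 35, 16), (w, q, 21, 3, 3, 27), (w, q, 21, 3, 31, 34), (w, q, 21, 3, 40, 19), (x, z, 8, 3, 3, 27), (x, z, 8, 3, 31, 34), (x, z, 8, 3, 40, 19)}.
Joining (Q ⋈ U) and S on B yields {(m, a, 16, 37, 20, 15, 30), (m, a, 16, 37, 32, 6, 30), (s, d, 24, 3, 3, 27, 14), (s, d, 24, 3, 3, 27, 18), (s, d, 24, 3, 3, 27, 40), (s, d, 24, 3, 31, 34, 14), (s, d, 24, 3, 31, 34, 18), (s, d, 24, 3, 31, 34, 40), (s, d, 24, 3, 40, 19, 14), (s, d, 24, 3, 40, 19, 18), (s, d, 24, 3, 40, 19, 40), (u, q, 31, 37, 20, 15, 30), (u, q, 31, 37, 32, 6, 30), (w, q, 21, 3, 3, 27, 14), (w, q, 21, 3, 3, 27, 18), (w, q, 21, 3, 3, 27, 40), (w, q, 21, 3, 31, 34, 14), (w, q, 21, 3, 31, 34, 18), (w, q, 21, 3, 31, 34, 40), (w, q, 21, 3, 40, 19, 14), (w, q, 21, 3, 40, 19, 18), (w, q, 21, 3, 40, 19, 40), (x, z, 8, 3, 3, 27, 14), (x, z, 8, 3, 3, 27, 18), (x, z, 8, 3, 3, 27, 40), (x, z, 8, 3, 31, 34, 14), (x, z, 8, 3, 31, 34, 18), (x, z, 8, 3, 31, 34, 40), (x, z, 8, 3, 40, 19, 14), (x, z, 8, 3, 40, 19, 18), (x, z, 8, 3, 40, 19, 40)}.
σ[D > 31]: keep tuples satisfying D > 31 → {(m, a, 16, 37, 32, 6, 30), (s, d, 24, 3, 40, 19, 14), (s, d, 24, 3, 40, 19, 18), (s, d, 24, 3, 40, 19, 40), (u, q, 31, 37, 32, 6, 30), (w, q, 21, 3, 40, 19, 14), (w, q, 21, 3, 40, 19, 18), (w, q, 21, 3, 40, 19, 40), (x, z, 8, 3, 40, 19, 14), (x, z, 8, 3, 40, 19, 18), (x, z, 8, 3, 40, 19, 40)}
Projecting to C, A (6 duplicate(s) eliminated): {(16, 6), (21, 19), (24, 19), (31, 6), (8, 19)}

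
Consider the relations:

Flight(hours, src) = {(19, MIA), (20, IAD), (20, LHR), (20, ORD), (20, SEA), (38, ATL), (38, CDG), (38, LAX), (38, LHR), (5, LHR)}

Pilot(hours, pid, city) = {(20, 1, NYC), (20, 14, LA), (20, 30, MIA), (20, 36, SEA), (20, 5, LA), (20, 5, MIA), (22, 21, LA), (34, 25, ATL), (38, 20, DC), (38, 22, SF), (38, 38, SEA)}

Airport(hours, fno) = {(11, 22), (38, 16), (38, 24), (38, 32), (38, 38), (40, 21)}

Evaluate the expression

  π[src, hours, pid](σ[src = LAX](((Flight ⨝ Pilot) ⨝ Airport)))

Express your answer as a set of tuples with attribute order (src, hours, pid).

{(LAX, 38, 20), (LAX, 38, 22), (LAX, 38, 38)}

Natural join on hours: {(20, IAD, 1, NYC), (20, IAD, 14, LA), (20, IAD, 30, MIA), (20, IAD, 36, SEA), (20, IAD, 5, LA), (20, IAD, 5, MIA), (20, LHR, 1, NYC), (20, LHR, 14, LA), (20, LHR, 30, MIA), (20, LHR, 36, SEA), (20, LHR, 5, LA), (20, LHR, 5, MIA), (20, ORD, 1, NYC), (20, ORD, 14, LA), (20, ORD, 30, MIA), (20, ORD, 36, SEA), (20, ORD, 5, LA), (20, ORD, 5, MIA), (20, SEA, 1, NYC), (20, SEA, 14, LA), (20, SEA, 30, MIA), (20, SEA, 36, SEA), (20, SEA, 5, LA), (20, SEA, 5, MIA), (38, ATL, 20, DC), (38, ATL, 22, SF), (38, ATL, 38, SEA), (38, CDG, 20, DC), (38, CDG, 22, SF), (38, CDG, 38, SEA), (38, LAX, 20, DC), (38, LAX, 22, SF), (38, LAX, 38, SEA), (38, LHR, 20, DC), (38, LHR, 22, SF), (38, LHR, 38, SEA)}
Natural join on hours: {(38, ATL, 20, DC, 16), (38, ATL, 20, DC, 24), (38, ATL, 20, DC, 32), (38, ATL, 20, DC, 38), (38, ATL, 22, SF, 16), (38, ATL, 22, SF, 24), (38, ATL, 22, SF, 32), (38, ATL, 22, SF, 38), (38, ATL, 38, SEA, 16), (38, ATL, 38, SEA, 24), (38, ATL, 38, SEA, 32), (38, ATL, 38, SEA, 38), (38, CDG, 20, DC, 16), (38, CDG, 20, DC, 24), (38, CDG, 20, DC, 32), (38, CDG, 20, DC, 38), (38, CDG, 22, SF, 16), (38, CDG, 22, SF, 24), (38, CDG, 22, SF, 32), (38, CDG, 22, SF, 38), (38, CDG, 38, SEA, 16), (38, CDG, 38, SEA, 24), (38, CDG, 38, SEA, 32), (38, CDG, 38, SEA, 38), (38, LAX, 20, DC, 16), (38, LAX, 20, DC, 24), (38, LAX, 20, DC, 32), (38, LAX, 20, DC, 38), (38, LAX, 22, SF, 16), (38, LAX, 22, SF, 24), (38, LAX, 22, SF, 32), (38, LAX, 22, SF, 38), (38, LAX, 38, SEA, 16), (38, LAX, 38, SEA, 24), (38, LAX, 38, SEA, 32), (38, LAX, 38, SEA, 38), (38, LHR, 20, DC, 16), (38, LHR, 20, DC, 24), (38, LHR, 20, DC, 32), (38, LHR, 20, DC, 38), (38, LHR, 22, SF, 16), (38, LHR, 22, SF, 24), (38, LHR, 22, SF, 32), (38, LHR, 22, SF, 38), (38, LHR, 38, SEA, 16), (38, LHR, 38, SEA, 24), (38, LHR, 38, SEA, 32), (38, LHR, 38, SEA, 38)}
σ[src = LAX]: keep tuples satisfying src = LAX → {(38, LAX, 20, DC, 16), (38, LAX, 20, DC, 24), (38, LAX, 20, DC, 32), (38, LAX, 20, DC, 38), (38, LAX, 22, SF, 16), (38, LAX, 22, SF, 24), (38, LAX, 22, SF, 32), (38, LAX, 22, SF, 38), (38, LAX, 38, SEA, 16), (38, LAX, 38, SEA, 24), (38, LAX, 38, SEA, 32), (38, LAX, 38, SEA, 38)}
Projecting to src, hours, pid (9 duplicate(s) eliminated): {(LAX, 38, 20), (LAX, 38, 22), (LAX, 38, 38)}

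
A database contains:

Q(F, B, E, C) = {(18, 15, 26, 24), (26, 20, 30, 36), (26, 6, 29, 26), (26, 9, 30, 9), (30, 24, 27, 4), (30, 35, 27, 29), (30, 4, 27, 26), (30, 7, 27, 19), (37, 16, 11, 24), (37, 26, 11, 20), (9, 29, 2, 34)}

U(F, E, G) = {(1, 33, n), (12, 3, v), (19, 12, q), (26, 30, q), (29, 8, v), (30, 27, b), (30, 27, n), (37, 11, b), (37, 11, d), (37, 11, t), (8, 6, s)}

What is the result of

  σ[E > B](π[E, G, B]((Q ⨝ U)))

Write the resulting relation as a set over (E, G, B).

Joining Q and U on F, E yields {(26, 20, 30, 36, q), (26, 9, 30, 9, q), (30, 24, 27, 4, b), (30, 24, 27, 4, n), (30, 35, 27, 29, b), (30, 35, 27, 29, n), (30, 4, 27, 26, b), (30, 4, 27, 26, n), (30, 7, 27, 19, b), (30, 7, 27, 19, n), (37, 16, 11, 24, b), (37, 16, 11, 24, d), (37, 16, 11, 24, t), (37, 26, 11, 20, b), (37, 26, 11, 20, d), (37, 26, 11, 20, t)}.
Keep only column(s) E, G, B: {(11, b, 16), (11, b, 26), (11, d, 16), (11, d, 26), (11, t, 16), (11, t, 26), (27, b, 24), (27, b, 35), (27, b, 4), (27, b, 7), (27, n, 24), (27, n, 35), (27, n, 4), (27, n, 7), (30, q, 20), (30, q, 9)}
Selection E > B: {(27, b, 24), (27, b, 4), (27, b, 7), (27, n, 24), (27, n, 4), (27, n, 7), (30, q, 20), (30, q, 9)}

{(27, b, 24), (27, b, 4), (27, b, 7), (27, n, 24), (27, n, 4), (27, n, 7), (30, q, 20), (30, q, 9)}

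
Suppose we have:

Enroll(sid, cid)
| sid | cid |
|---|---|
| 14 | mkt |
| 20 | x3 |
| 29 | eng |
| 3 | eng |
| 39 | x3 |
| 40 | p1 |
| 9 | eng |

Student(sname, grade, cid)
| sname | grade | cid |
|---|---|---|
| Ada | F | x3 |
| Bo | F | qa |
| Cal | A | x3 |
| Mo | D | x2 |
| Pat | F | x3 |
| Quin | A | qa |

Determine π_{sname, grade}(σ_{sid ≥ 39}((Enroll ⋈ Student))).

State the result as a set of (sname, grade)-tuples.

{(Ada, F), (Cal, A), (Pat, F)}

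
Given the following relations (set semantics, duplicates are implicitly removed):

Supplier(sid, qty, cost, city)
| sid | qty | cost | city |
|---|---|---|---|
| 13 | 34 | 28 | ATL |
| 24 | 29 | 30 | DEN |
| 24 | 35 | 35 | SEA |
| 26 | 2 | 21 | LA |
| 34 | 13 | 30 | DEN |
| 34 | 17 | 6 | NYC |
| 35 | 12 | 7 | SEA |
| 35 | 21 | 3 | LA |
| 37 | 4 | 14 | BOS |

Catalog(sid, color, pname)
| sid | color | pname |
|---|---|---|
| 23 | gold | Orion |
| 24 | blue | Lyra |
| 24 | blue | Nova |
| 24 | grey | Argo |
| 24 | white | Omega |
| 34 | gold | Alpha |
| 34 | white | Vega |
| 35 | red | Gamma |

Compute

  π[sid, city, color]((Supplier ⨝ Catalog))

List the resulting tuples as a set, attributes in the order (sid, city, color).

Joining Supplier and Catalog on sid yields {(24, 29, 30, DEN, blue, Lyra), (24, 29, 30, DEN, blue, Nova), (24, 29, 30, DEN, grey, Argo), (24, 29, 30, DEN, white, Omega), (24, 35, 35, SEA, blue, Lyra), (24, 35, 35, SEA, blue, Nova), (24, 35, 35, SEA, grey, Argo), (24, 35, 35, SEA, white, Omega), (34, 13, 30, DEN, gold, Alpha), (34, 13, 30, DEN, white, Vega), (34, 17, 6, NYC, gold, Alpha), (34, 17, 6, NYC, white, Vega), (35, 12, 7, SEA, red, Gamma), (35, 21, 3, LA, red, Gamma)}.
Keep only column(s) sid, city, color (2 duplicate(s) eliminated): {(24, DEN, blue), (24, DEN, grey), (24, DEN, white), (24, SEA, blue), (24, SEA, grey), (24, SEA, white), (34, DEN, gold), (34, DEN, white), (34, NYC, gold), (34, NYC, white), (35, LA, red), (35, SEA, red)}

{(24, DEN, blue), (24, DEN, grey), (24, DEN, white), (24, SEA, blue), (24, SEA, grey), (24, SEA, white), (34, DEN, gold), (34, DEN, white), (34, NYC, gold), (34, NYC, white), (35, LA, red), (35, SEA, red)}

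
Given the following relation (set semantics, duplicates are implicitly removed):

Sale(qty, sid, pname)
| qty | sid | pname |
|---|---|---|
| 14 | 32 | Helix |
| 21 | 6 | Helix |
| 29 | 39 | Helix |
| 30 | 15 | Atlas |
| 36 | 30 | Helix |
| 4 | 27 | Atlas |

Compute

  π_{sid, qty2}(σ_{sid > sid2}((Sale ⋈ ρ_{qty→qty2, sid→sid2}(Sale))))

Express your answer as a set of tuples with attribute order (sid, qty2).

{(27, 30), (30, 21), (32, 21), (32, 36), (39, 14), (39, 21), (39, 36)}

ρ[qty→qty2, sid→sid2]: schema becomes (qty2, sid2, pname); tuples unchanged.
Natural join on pname: {(14, 32, Helix, 14, 32), (14, 32, Helix, 21, 6), (14, 32, Helix, 29, 39), (14, 32, Helix, 36, 30), (21, 6, Helix, 14, 32), (21, 6, Helix, 21, 6), (21, 6, Helix, 29, 39), (21, 6, Helix, 36, 30), (29, 39, Helix, 14, 32), (29, 39, Helix, 21, 6), (29, 39, Helix, 29, 39), (29, 39, Helix, 36, 30), (30, 15, Atlas, 30, 15), (30, 15, Atlas, 4, 27), (36, 30, Helix, 14, 32), (36, 30, Helix, 21, 6), (36, 30, Helix, 29, 39), (36, 30, Helix, 36, 30), (4, 27, Atlas, 30, 15), (4, 27, Atlas, 4, 27)}
Apply σ_{sid > sid2}; surviving tuples: {(14, 32, Helix, 21, 6), (14, 32, Helix, 36, 30), (29, 39, Helix, 14, 32), (29, 39, Helix, 21, 6), (29, 39, Helix, 36, 30), (36, 30, Helix, 21, 6), (4, 27, Atlas, 30, 15)}
π_{sid, qty2} gives {(27, 30), (30, 21), (32, 21), (32, 36), (39, 14), (39, 21), (39, 36)}.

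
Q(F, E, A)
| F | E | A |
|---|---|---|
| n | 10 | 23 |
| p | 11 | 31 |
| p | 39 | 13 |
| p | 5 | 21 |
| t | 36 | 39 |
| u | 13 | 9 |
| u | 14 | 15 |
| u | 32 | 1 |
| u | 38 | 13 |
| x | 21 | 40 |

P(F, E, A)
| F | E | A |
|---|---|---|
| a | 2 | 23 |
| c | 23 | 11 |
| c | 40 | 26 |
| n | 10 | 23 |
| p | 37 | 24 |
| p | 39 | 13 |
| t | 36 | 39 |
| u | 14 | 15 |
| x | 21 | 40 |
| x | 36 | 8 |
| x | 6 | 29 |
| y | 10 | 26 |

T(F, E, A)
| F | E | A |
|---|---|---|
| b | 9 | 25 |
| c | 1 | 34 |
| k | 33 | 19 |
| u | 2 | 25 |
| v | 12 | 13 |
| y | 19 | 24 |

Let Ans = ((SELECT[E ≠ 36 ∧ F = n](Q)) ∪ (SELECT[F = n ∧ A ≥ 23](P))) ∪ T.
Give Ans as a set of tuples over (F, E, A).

{(b, 9, 25), (c, 1, 34), (k, 33, 19), (n, 10, 23), (u, 2, 25), (v, 12, 13), (y, 19, 24)}

σ[E ≠ 36 ∧ F = n]: keep tuples satisfying E ≠ 36 ∧ F = n → {(n, 10, 23)}
σ[F = n ∧ A ≥ 23]: keep tuples satisfying F = n ∧ A ≥ 23 → {(n, 10, 23)}
Taking the union: {(n, 10, 23)}
Taking the union: {(b, 9, 25), (c, 1, 34), (k, 33, 19), (n, 10, 23), (u, 2, 25), (v, 12, 13), (y, 19, 24)}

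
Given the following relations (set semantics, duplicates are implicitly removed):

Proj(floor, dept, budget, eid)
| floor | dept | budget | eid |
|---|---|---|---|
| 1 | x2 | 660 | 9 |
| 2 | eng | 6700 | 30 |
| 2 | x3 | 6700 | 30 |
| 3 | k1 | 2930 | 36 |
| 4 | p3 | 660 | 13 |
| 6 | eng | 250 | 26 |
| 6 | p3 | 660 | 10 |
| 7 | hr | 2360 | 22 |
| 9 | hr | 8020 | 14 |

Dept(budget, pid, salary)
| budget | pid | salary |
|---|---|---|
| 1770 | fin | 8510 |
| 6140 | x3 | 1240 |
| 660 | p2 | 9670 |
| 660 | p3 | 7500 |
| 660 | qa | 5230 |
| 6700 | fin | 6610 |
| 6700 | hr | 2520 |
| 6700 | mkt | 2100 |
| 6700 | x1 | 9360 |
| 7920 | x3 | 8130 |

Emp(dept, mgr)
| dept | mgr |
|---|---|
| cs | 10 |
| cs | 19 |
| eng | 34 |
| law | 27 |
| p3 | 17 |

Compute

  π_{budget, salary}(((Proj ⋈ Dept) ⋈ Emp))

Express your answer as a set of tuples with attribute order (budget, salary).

{(660, 5230), (660, 7500), (660, 9670), (6700, 2100), (6700, 2520), (6700, 6610), (6700, 9360)}

Joining Proj and Dept on budget yields {(1, x2, 660, 9, p2, 9670), (1, x2, 660, 9, p3, 7500), (1, x2, 660, 9, qa, 5230), (2, eng, 6700, 30, fin, 6610), (2, eng, 6700, 30, hr, 2520), (2, eng, 6700, 30, mkt, 2100), (2, eng, 6700, 30, x1, 9360), (2, x3, 6700, 30, fin, 6610), (2, x3, 6700, 30, hr, 2520), (2, x3, 6700, 30, mkt, 2100), (2, x3, 6700, 30, x1, 9360), (4, p3, 660, 13, p2, 9670), (4, p3, 660, 13, p3, 7500), (4, p3, 660, 13, qa, 5230), (6, p3, 660, 10, p2, 9670), (6, p3, 660, 10, p3, 7500), (6, p3, 660, 10, qa, 5230)}.
Joining (Proj ⋈ Dept) and Emp on dept yields {(2, eng, 6700, 30, fin, 6610, 34), (2, eng, 6700, 30, hr, 2520, 34), (2, eng, 6700, 30, mkt, 2100, 34), (2, eng, 6700, 30, x1, 9360, 34), (4, p3, 660, 13, p2, 9670, 17), (4, p3, 660, 13, p3, 7500, 17), (4, p3, 660, 13, qa, 5230, 17), (6, p3, 660, 10, p2, 9670, 17), (6, p3, 660, 10, p3, 7500, 17), (6, p3, 660, 10, qa, 5230, 17)}.
π_{budget, salary} gives {(660, 5230), (660, 7500), (660, 9670), (6700, 2100), (6700, 2520), (6700, 6610), (6700, 9360)} (3 duplicate(s) eliminated).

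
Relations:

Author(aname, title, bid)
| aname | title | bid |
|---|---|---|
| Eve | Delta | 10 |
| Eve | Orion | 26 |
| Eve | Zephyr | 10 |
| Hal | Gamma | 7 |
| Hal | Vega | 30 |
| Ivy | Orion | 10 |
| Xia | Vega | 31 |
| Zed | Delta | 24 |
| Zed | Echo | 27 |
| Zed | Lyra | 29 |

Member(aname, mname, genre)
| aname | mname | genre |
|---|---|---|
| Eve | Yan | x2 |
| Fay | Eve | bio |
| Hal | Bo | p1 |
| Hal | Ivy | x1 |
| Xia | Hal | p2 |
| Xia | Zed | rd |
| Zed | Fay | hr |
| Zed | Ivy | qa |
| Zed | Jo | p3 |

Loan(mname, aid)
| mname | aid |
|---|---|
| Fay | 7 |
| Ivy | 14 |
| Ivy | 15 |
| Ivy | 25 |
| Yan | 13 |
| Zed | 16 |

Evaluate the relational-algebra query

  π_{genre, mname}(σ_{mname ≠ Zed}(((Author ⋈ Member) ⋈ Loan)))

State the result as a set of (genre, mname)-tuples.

{(hr, Fay), (qa, Ivy), (x1, Ivy), (x2, Yan)}

Joining Author and Member on aname yields {(Eve, Delta, 10, Yan, x2), (Eve, Orion, 26, Yan, x2), (Eve, Zephyr, 10, Yan, x2), (Hal, Gamma, 7, Bo, p1), (Hal, Gamma, 7, Ivy, x1), (Hal, Vega, 30, Bo, p1), (Hal, Vega, 30, Ivy, x1), (Xia, Vega, 31, Hal, p2), (Xia, Vega, 31, Zed, rd), (Zed, Delta, 24, Fay, hr), (Zed, Delta, 24, Ivy, qa), (Zed, Delta, 24, Jo, p3), (Zed, Echo, 27, Fay, hr), (Zed, Echo, 27, Ivy, qa), (Zed, Echo, 27, Jo, p3), (Zed, Lyra, 29, Fay, hr), (Zed, Lyra, 29, Ivy, qa), (Zed, Lyra, 29, Jo, p3)}.
Joining (Author ⋈ Member) and Loan on mname yields {(Eve, Delta, 10, Yan, x2, 13), (Eve, Orion, 26, Yan, x2, 13), (Eve, Zephyr, 10, Yan, x2, 13), (Hal, Gamma, 7, Ivy, x1, 14), (Hal, Gamma, 7, Ivy, x1, 15), (Hal, Gamma, 7, Ivy, x1, 25), (Hal, Vega, 30, Ivy, x1, 14), (Hal, Vega, 30, Ivy, x1, 15), (Hal, Vega, 30, Ivy, x1, 25), (Xia, Vega, 31, Zed, rd, 16), (Zed, Delta, 24, Fay, hr, 7), (Zed, Delta, 24, Ivy, qa, 14), (Zed, Delta, 24, Ivy, qa, 15), (Zed, Delta, 24, Ivy, qa, 25), (Zed, Echo, 27, Fay, hr, 7), (Zed, Echo, 27, Ivy, qa, 14), (Zed, Echo, 27, Ivy, qa, 15), (Zed, Echo, 27, Ivy, qa, 25), (Zed, Lyra, 29, Fay, hr, 7), (Zed, Lyra, 29, Ivy, qa, 14), (Zed, Lyra, 29, Ivy, qa, 15), (Zed, Lyra, 29, Ivy, qa, 25)}.
σ[mname ≠ Zed]: keep tuples satisfying mname ≠ Zed → {(Eve, Delta, 10, Yan, x2, 13), (Eve, Orion, 26, Yan, x2, 13), (Eve, Zephyr, 10, Yan, x2, 13), (Hal, Gamma, 7, Ivy, x1, 14), (Hal, Gamma, 7, Ivy, x1, 15), (Hal, Gamma, 7, Ivy, x1, 25), (Hal, Vega, 30, Ivy, x1, 14), (Hal, Vega, 30, Ivy, x1, 15), (Hal, Vega, 30, Ivy, x1, 25), (Zed, Delta, 24, Fay, hr, 7), (Zed, Delta, 24, Ivy, qa, 14), (Zed, Delta, 24, Ivy, qa, 15), (Zed, Delta, 24, Ivy, qa, 25), (Zed, Echo, 27, Fay, hr, 7), (Zed, Echo, 27, Ivy, qa, 14), (Zed, Echo, 27, Ivy, qa, 15), (Zed, Echo, 27, Ivy, qa, 25), (Zed, Lyra, 29, Fay, hr, 7), (Zed, Lyra, 29, Ivy, qa, 14), (Zed, Lyra, 29, Ivy, qa, 15), (Zed, Lyra, 29, Ivy, qa, 25)}
Projecting to genre, mname (17 duplicate(s) eliminated): {(hr, Fay), (qa, Ivy), (x1, Ivy), (x2, Yan)}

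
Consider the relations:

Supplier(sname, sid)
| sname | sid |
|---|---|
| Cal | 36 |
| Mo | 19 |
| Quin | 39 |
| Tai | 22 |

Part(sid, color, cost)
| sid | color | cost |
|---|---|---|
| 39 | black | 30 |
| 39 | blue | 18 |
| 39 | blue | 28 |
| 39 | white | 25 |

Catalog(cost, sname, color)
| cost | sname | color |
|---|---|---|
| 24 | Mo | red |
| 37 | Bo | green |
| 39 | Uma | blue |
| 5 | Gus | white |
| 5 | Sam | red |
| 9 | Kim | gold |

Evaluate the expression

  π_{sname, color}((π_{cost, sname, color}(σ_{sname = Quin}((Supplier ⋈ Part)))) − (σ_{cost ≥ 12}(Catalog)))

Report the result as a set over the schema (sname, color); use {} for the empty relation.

Supplier ⋈ Part (natural join on sid): {(Quin, 39, black, 30), (Quin, 39, blue, 18), (Quin, 39, blue, 28), (Quin, 39, white, 25)}
Selection sname = Quin: {(Quin, 39, black, 30), (Quin, 39, blue, 18), (Quin, 39, blue, 28), (Quin, 39, white, 25)}
Projecting to cost, sname, color: {(18, Quin, blue), (25, Quin, white), (28, Quin, blue), (30, Quin, black)}
Selection cost ≥ 12: {(24, Mo, red), (37, Bo, green), (39, Uma, blue)}
Difference: {(18, Quin, blue), (25, Quin, white), (28, Quin, blue), (30, Quin, black)} with {(24, Mo, red), (37, Bo, green), (39, Uma, blue)} → {(18, Quin, blue), (25, Quin, white), (28, Quin, blue), (30, Quin, black)}
Projecting to sname, color (1 duplicate(s) eliminated): {(Quin, black), (Quin, blue), (Quin, white)}

{(Quin, black), (Quin, blue), (Quin, white)}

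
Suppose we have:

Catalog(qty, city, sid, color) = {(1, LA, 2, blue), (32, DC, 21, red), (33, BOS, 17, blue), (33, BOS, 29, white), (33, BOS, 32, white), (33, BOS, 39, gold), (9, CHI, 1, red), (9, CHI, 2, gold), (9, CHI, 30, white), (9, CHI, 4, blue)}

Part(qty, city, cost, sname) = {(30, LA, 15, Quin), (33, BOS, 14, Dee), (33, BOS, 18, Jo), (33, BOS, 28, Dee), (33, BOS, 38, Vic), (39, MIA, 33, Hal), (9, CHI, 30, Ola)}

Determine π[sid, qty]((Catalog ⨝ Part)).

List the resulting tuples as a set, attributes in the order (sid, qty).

Catalog ⋈ Part (natural join on qty, city): {(33, BOS, 17, blue, 14, Dee), (33, BOS, 17, blue, 18, Jo), (33, BOS, 17, blue, 28, Dee), (33, BOS, 17, blue, 38, Vic), (33, BOS, 29, white, 14, Dee), (33, BOS, 29, white, 18, Jo), (33, BOS, 29, white, 28, Dee), (33, BOS, 29, white, 38, Vic), (33, BOS, 32, white, 14, Dee), (33, BOS, 32, white, 18, Jo), (33, BOS, 32, white, 28, Dee), (33, BOS, 32, white, 38, Vic), (33, BOS, 39, gold, 14, Dee), (33, BOS, 39, gold, 18, Jo), (33, BOS, 39, gold, 28, Dee), (33, BOS, 39, gold, 38, Vic), (9, CHI, 1, red, 30, Ola), (9, CHI, 2, gold, 30, Ola), (9, CHI, 30, white, 30, Ola), (9, CHI, 4, blue, 30, Ola)}
Keep only column(s) sid, qty (12 duplicate(s) eliminated): {(1, 9), (17, 33), (2, 9), (29, 33), (30, 9), (32, 33), (39, 33), (4, 9)}

{(1, 9), (17, 33), (2, 9), (29, 33), (30, 9), (32, 33), (39, 33), (4, 9)}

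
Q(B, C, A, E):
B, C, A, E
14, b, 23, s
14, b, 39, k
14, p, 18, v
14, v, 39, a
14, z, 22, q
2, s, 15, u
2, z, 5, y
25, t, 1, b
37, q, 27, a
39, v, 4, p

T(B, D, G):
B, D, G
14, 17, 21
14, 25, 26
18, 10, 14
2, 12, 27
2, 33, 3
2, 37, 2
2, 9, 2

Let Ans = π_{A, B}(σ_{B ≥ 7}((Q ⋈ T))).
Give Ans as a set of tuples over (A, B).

{(18, 14), (22, 14), (23, 14), (39, 14)}

Natural join on B: {(14, b, 23, s, 17, 21), (14, b, 23, s, 25, 26), (14, b, 39, k, 17, 21), (14, b, 39, k, 25, 26), (14, p, 18, v, 17, 21), (14, p, 18, v, 25, 26), (14, v, 39, a, 17, 21), (14, v, 39, a, 25, 26), (14, z, 22, q, 17, 21), (14, z, 22, q, 25, 26), (2, s, 15, u, 12, 27), (2, s, 15, u, 33, 3), (2, s, 15, u, 37, 2), (2, s, 15, u, 9, 2), (2, z, 5, y, 12, 27), (2, z, 5, y, 33, 3), (2, z, 5, y, 37, 2), (2, z, 5, y, 9, 2)}
Filtering on B ≥ 7 leaves {(14, b, 23, s, 17, 21), (14, b, 23, s, 25, 26), (14, b, 39, k, 17, 21), (14, b, 39, k, 25, 26), (14, p, 18, v, 17, 21), (14, p, 18, v, 25, 26), (14, v, 39, a, 17, 21), (14, v, 39, a, 25, 26), (14, z, 22, q, 17, 21), (14, z, 22, q, 25, 26)}.
Projecting to A, B (6 duplicate(s) eliminated): {(18, 14), (22, 14), (23, 14), (39, 14)}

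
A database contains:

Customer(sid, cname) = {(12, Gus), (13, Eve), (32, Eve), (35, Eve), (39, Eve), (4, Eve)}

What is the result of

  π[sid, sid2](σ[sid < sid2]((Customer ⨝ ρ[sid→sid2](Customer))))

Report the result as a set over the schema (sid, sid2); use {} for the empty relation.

{(13, 32), (13, 35), (13, 39), (32, 35), (32, 39), (35, 39), (4, 13), (4, 32), (4, 35), (4, 39)}

ρ[sid→sid2]: schema becomes (sid2, cname); tuples unchanged.
Customer ⋈ ρ[sid→sid2](Customer) (natural join on cname): {(12, Gus, 12), (13, Eve, 13), (13, Eve, 32), (13, Eve, 35), (13, Eve, 39), (13, Eve, 4), (32, Eve, 13), (32, Eve, 32), (32, Eve, 35), (32, Eve, 39), (32, Eve, 4), (35, Eve, 13), (35, Eve, 32), (35, Eve, 35), (35, Eve, 39), (35, Eve, 4), (39, Eve, 13), (39, Eve, 32), (39, Eve, 35), (39, Eve, 39), (39, Eve, 4), (4, Eve, 13), (4, Eve, 32), (4, Eve, 35), (4, Eve, 39), (4, Eve, 4)}
Apply σ_{sid < sid2}; surviving tuples: {(13, Eve, 32), (13, Eve, 35), (13, Eve, 39), (32, Eve, 35), (32, Eve, 39), (35, Eve, 39), (4, Eve, 13), (4, Eve, 32), (4, Eve, 35), (4, Eve, 39)}
Projecting to sid, sid2: {(13, 32), (13, 35), (13, 39), (32, 35), (32, 39), (35, 39), (4, 13), (4, 32), (4, 35), (4, 39)}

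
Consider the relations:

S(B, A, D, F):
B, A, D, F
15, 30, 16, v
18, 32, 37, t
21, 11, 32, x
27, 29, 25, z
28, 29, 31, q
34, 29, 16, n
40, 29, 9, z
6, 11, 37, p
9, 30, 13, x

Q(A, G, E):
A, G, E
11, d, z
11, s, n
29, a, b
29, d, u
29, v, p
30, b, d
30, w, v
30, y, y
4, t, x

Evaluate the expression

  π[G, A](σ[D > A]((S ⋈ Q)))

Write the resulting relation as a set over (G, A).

Joining S and Q on A yields {(15, 30, 16, v, b, d), (15, 30, 16, v, w, v), (15, 30, 16, v, y, y), (21, 11, 32, x, d, z), (21, 11, 32, x, s, n), (27, 29, 25, z, a, b), (27, 29, 25, z, d, u), (27, 29, 25, z, v, p), (28, 29, 31, q, a, b), (28, 29, 31, q, d, u), (28, 29, 31, q, v, p), (34, 29, 16, n, a, b), (34, 29, 16, n, d, u), (34, 29, 16, n, v, p), (40, 29, 9, z, a, b), (40, 29, 9, z, d, u), (40, 29, 9, z, v, p), (6, 11, 37, p, d, z), (6, 11, 37, p, s, n), (9, 30, 13, x, b, d), (9, 30, 13, x, w, v), (9, 30, 13, x, y, y)}.
Filtering on D > A leaves {(21, 11, 32, x, d, z), (21, 11, 32, x, s, n), (28, 29, 31, q, a, b), (28, 29, 31, q, d, u), (28, 29, 31, q, v, p), (6, 11, 37, p, d, z), (6, 11, 37, p, s, n)}.
Projecting to G, A (2 duplicate(s) eliminated): {(a, 29), (d, 11), (d, 29), (s, 11), (v, 29)}

{(a, 29), (d, 11), (d, 29), (s, 11), (v, 29)}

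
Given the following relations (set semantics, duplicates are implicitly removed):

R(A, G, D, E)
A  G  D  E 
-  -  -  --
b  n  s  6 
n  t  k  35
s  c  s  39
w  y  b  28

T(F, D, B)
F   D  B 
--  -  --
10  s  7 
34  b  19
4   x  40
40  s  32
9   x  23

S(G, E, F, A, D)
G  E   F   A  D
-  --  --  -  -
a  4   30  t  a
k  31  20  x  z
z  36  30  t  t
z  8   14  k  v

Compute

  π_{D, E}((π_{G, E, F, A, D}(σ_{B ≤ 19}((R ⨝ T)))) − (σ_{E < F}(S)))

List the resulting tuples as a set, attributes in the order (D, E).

R ⋈ T (natural join on D): {(b, n, s, 6, 10, 7), (b, n, s, 6, 40, 32), (s, c, s, 39, 10, 7), (s, c, s, 39, 40, 32), (w, y, b, 28, 34, 19)}
Filtering on B ≤ 19 leaves {(b, n, s, 6, 10, 7), (s, c, s, 39, 10, 7), (w, y, b, 28, 34, 19)}.
Projecting to G, E, F, A, D: {(c, 39, 10, s, s), (n, 6, 10, b, s), (y, 28, 34, w, b)}
Filtering on E < F leaves {(a, 4, 30, t, a), (z, 8, 14, k, v)}.
Taking the difference: {(c, 39, 10, s, s), (n, 6, 10, b, s), (y, 28, 34, w, b)}
Projecting to D, E: {(b, 28), (s, 39), (s, 6)}

{(b, 28), (s, 39), (s, 6)}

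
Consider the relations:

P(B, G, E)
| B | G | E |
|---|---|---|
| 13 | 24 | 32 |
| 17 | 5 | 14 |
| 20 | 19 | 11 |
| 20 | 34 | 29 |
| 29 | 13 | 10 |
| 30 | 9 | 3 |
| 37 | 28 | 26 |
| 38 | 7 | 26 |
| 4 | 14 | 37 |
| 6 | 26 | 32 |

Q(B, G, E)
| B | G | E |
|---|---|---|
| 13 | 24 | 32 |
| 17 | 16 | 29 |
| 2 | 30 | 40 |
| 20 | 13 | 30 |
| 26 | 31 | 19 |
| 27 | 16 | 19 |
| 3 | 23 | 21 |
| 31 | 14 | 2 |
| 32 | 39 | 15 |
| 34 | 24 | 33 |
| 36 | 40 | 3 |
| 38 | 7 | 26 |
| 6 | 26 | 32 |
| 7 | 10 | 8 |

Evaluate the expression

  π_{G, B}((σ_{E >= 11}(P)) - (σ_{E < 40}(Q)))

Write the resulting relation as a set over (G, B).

Apply σ_{E >= 11}; surviving tuples: {(13, 24, 32), (17, 5, 14), (20, 19, 11), (20, 34, 29), (37, 28, 26), (38, 7, 26), (4, 14, 37), (6, 26, 32)}
Apply σ_{E < 40}; surviving tuples: {(13, 24, 32), (17, 16, 29), (20, 13, 30), (26, 31, 19), (27, 16, 19), (3, 23, 21), (31, 14, 2), (32, 39, 15), (34, 24, 33), (36, 40, 3), (38, 7, 26), (6, 26, 32), (7, 10, 8)}
Taking the difference: {(17, 5, 14), (20, 19, 11), (20, 34, 29), (37, 28, 26), (4, 14, 37)}
π_{G, B} gives {(14, 4), (19, 20), (28, 37), (34, 20), (5, 17)}.

{(14, 4), (19, 20), (28, 37), (34, 20), (5, 17)}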